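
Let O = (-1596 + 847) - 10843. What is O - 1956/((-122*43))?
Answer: -30404838/2623 ≈ -11592.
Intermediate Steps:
O = -11592 (O = -749 - 10843 = -11592)
O - 1956/((-122*43)) = -11592 - 1956/((-122*43)) = -11592 - 1956/(-5246) = -11592 - 1956*(-1)/5246 = -11592 - 1*(-978/2623) = -11592 + 978/2623 = -30404838/2623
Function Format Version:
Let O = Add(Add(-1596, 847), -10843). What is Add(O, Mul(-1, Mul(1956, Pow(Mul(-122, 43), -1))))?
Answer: Rational(-30404838, 2623) ≈ -11592.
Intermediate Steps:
O = -11592 (O = Add(-749, -10843) = -11592)
Add(O, Mul(-1, Mul(1956, Pow(Mul(-122, 43), -1)))) = Add(-11592, Mul(-1, Mul(1956, Pow(Mul(-122, 43), -1)))) = Add(-11592, Mul(-1, Mul(1956, Pow(-5246, -1)))) = Add(-11592, Mul(-1, Mul(1956, Rational(-1, 5246)))) = Add(-11592, Mul(-1, Rational(-978, 2623))) = Add(-11592, Rational(978, 2623)) = Rational(-30404838, 2623)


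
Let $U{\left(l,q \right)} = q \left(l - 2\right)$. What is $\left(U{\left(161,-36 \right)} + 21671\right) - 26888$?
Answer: $-10941$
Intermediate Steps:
$U{\left(l,q \right)} = q \left(-2 + l\right)$
$\left(U{\left(161,-36 \right)} + 21671\right) - 26888 = \left(- 36 \left(-2 + 161\right) + 21671\right) - 26888 = \left(\left(-36\right) 159 + 21671\right) - 26888 = \left(-5724 + 21671\right) - 26888 = 15947 - 26888 = -10941$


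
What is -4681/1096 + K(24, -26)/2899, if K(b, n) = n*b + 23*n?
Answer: -1146887/244408 ≈ -4.6925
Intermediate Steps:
K(b, n) = 23*n + b*n (K(b, n) = b*n + 23*n = 23*n + b*n)
-4681/1096 + K(24, -26)/2899 = -4681/1096 - 26*(23 + 24)/2899 = -4681*1/1096 - 26*47*(1/2899) = -4681/1096 - 1222*1/2899 = -4681/1096 - 94/223 = -1146887/244408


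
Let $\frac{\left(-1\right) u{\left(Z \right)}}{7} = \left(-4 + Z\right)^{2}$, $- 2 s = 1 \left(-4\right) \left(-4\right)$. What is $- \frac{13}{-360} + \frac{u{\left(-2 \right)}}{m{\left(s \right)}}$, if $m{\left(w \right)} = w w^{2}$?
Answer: $\frac{3043}{5760} \approx 0.5283$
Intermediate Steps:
$s = -8$ ($s = - \frac{1 \left(-4\right) \left(-4\right)}{2} = - \frac{\left(-4\right) \left(-4\right)}{2} = \left(- \frac{1}{2}\right) 16 = -8$)
$m{\left(w \right)} = w^{3}$
$u{\left(Z \right)} = - 7 \left(-4 + Z\right)^{2}$
$- \frac{13}{-360} + \frac{u{\left(-2 \right)}}{m{\left(s \right)}} = - \frac{13}{-360} + \frac{\left(-7\right) \left(-4 - 2\right)^{2}}{\left(-8\right)^{3}} = \left(-13\right) \left(- \frac{1}{360}\right) + \frac{\left(-7\right) \left(-6\right)^{2}}{-512} = \frac{13}{360} + \left(-7\right) 36 \left(- \frac{1}{512}\right) = \frac{13}{360} - - \frac{63}{128} = \frac{13}{360} + \frac{63}{128} = \frac{3043}{5760}$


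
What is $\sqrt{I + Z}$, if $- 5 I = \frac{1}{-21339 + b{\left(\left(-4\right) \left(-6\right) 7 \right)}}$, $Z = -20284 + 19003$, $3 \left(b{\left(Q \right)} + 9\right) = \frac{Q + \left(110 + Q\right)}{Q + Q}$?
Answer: $\frac{i \sqrt{3707204928084110145}}{53795845} \approx 35.791 i$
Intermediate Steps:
$b{\left(Q \right)} = -9 + \frac{110 + 2 Q}{6 Q}$ ($b{\left(Q \right)} = -9 + \frac{\left(Q + \left(110 + Q\right)\right) \frac{1}{Q + Q}}{3} = -9 + \frac{\left(110 + 2 Q\right) \frac{1}{2 Q}}{3} = -9 + \frac{\frac{1}{2} \frac{1}{Q} \left(110 + 2 Q\right)}{3} = -9 + \frac{110 + 2 Q}{6 Q}$)
$Z = -1281$
$I = \frac{504}{53795845}$ ($I = - \frac{1}{5 \left(-21339 + \frac{55 - 26 \left(-4\right) \left(-6\right) 7}{3 \left(-4\right) \left(-6\right) 7}\right)} = - \frac{1}{5 \left(-21339 + \frac{55 - 26 \cdot 24 \cdot 7}{3 \cdot 24 \cdot 7}\right)} = - \frac{1}{5 \left(-21339 + \frac{55 - 4368}{3 \cdot 168}\right)} = - \frac{1}{5 \left(-21339 + \frac{1}{3} \cdot \frac{1}{168} \left(55 - 4368\right)\right)} = - \frac{1}{5 \left(-21339 + \frac{1}{3} \cdot \frac{1}{168} \left(-4313\right)\right)} = - \frac{1}{5 \left(-21339 - \frac{4313}{504}\right)} = - \frac{1}{5 \left(- \frac{10759169}{504}\right)} = \left(- \frac{1}{5}\right) \left(- \frac{504}{10759169}\right) = \frac{504}{53795845} \approx 9.3688 \cdot 10^{-6}$)
$\sqrt{I + Z} = \sqrt{\frac{504}{53795845} - 1281} = \sqrt{- \frac{68912476941}{53795845}} = \frac{i \sqrt{3707204928084110145}}{53795845}$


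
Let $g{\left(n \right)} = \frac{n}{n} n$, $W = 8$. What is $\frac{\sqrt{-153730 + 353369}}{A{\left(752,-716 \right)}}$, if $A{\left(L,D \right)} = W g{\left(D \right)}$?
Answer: $- \frac{\sqrt{199639}}{5728} \approx -0.078004$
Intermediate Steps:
$g{\left(n \right)} = n$ ($g{\left(n \right)} = 1 n = n$)
$A{\left(L,D \right)} = 8 D$
$\frac{\sqrt{-153730 + 353369}}{A{\left(752,-716 \right)}} = \frac{\sqrt{-153730 + 353369}}{8 \left(-716\right)} = \frac{\sqrt{199639}}{-5728} = \sqrt{199639} \left(- \frac{1}{5728}\right) = - \frac{\sqrt{199639}}{5728}$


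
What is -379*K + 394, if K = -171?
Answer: 65203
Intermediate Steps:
-379*K + 394 = -379*(-171) + 394 = 64809 + 394 = 65203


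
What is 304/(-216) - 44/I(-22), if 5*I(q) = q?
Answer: 232/27 ≈ 8.5926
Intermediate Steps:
I(q) = q/5
304/(-216) - 44/I(-22) = 304/(-216) - 44/((⅕)*(-22)) = 304*(-1/216) - 44/(-22/5) = -38/27 - 44*(-5/22) = -38/27 + 10 = 232/27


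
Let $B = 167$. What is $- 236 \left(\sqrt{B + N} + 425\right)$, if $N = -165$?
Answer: $-100300 - 236 \sqrt{2} \approx -1.0063 \cdot 10^{5}$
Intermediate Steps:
$- 236 \left(\sqrt{B + N} + 425\right) = - 236 \left(\sqrt{167 - 165} + 425\right) = - 236 \left(\sqrt{2} + 425\right) = - 236 \left(425 + \sqrt{2}\right) = -100300 - 236 \sqrt{2}$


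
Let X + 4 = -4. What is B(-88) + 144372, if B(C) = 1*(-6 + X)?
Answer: 144358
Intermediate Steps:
X = -8 (X = -4 - 4 = -8)
B(C) = -14 (B(C) = 1*(-6 - 8) = 1*(-14) = -14)
B(-88) + 144372 = -14 + 144372 = 144358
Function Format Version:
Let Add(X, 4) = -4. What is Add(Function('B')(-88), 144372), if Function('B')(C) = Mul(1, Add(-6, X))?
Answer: 144358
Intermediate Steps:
X = -8 (X = Add(-4, -4) = -8)
Function('B')(C) = -14 (Function('B')(C) = Mul(1, Add(-6, -8)) = Mul(1, -14) = -14)
Add(Function('B')(-88), 144372) = Add(-14, 144372) = 144358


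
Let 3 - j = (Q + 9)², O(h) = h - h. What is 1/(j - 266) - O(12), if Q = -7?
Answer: -1/267 ≈ -0.0037453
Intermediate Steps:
O(h) = 0
j = -1 (j = 3 - (-7 + 9)² = 3 - 1*2² = 3 - 1*4 = 3 - 4 = -1)
1/(j - 266) - O(12) = 1/(-1 - 266) - 1*0 = 1/(-267) + 0 = -1/267 + 0 = -1/267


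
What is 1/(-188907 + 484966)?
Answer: 1/296059 ≈ 3.3777e-6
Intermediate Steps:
1/(-188907 + 484966) = 1/296059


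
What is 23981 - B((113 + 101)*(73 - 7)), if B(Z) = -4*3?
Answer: 23993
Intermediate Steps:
B(Z) = -12
23981 - B((113 + 101)*(73 - 7)) = 23981 - 1*(-12) = 23981 + 12 = 23993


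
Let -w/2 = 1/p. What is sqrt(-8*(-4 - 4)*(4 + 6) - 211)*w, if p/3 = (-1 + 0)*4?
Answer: sqrt(429)/6 ≈ 3.4521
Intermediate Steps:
p = -12 (p = 3*((-1 + 0)*4) = 3*(-1*4) = 3*(-4) = -12)
w = 1/6 (w = -2/(-12) = -2*(-1/12) = 1/6 ≈ 0.16667)
sqrt(-8*(-4 - 4)*(4 + 6) - 211)*w = sqrt(-8*(-4 - 4)*(4 + 6) - 211)*(1/6) = sqrt(-(-64)*10 - 211)*(1/6) = sqrt(-8*(-80) - 211)*(1/6) = sqrt(640 - 211)*(1/6) = sqrt(429)*(1/6) = sqrt(429)/6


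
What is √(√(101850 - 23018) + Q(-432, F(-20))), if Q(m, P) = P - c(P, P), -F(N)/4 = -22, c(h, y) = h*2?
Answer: 2*√(-22 + √4927) ≈ 13.884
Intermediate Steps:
c(h, y) = 2*h
F(N) = 88 (F(N) = -4*(-22) = 88)
Q(m, P) = -P (Q(m, P) = P - 2*P = -P)
√(√(101850 - 23018) + Q(-432, F(-20))) = √(√(101850 - 23018) - 1*88) = √(√78832 - 88) = √(4*√4927 - 88) = √(-88 + 4*√4927)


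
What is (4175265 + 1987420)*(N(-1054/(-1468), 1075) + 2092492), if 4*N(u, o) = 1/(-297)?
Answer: 15319698438329075/1188 ≈ 1.2895e+13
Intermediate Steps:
N(u, o) = -1/1188 (N(u, o) = (¼)/(-297) = (¼)*(-1/297) = -1/1188)
(4175265 + 1987420)*(N(-1054/(-1468), 1075) + 2092492) = (4175265 + 1987420)*(-1/1188 + 2092492) = 6162685*(2485880495/1188) = 15319698438329075/1188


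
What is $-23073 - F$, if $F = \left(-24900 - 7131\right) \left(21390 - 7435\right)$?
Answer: $446969532$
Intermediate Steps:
$F = -446992605$ ($F = \left(-32031\right) 13955 = -446992605$)
$-23073 - F = -23073 - -446992605 = -23073 + 446992605 = 446969532$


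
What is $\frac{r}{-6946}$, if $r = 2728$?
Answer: $- \frac{1364}{3473} \approx -0.39274$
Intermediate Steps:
$\frac{r}{-6946} = \frac{2728}{-6946} = 2728 \left(- \frac{1}{6946}\right) = - \frac{1364}{3473}$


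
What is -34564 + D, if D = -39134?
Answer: -73698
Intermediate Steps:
-34564 + D = -34564 - 39134 = -73698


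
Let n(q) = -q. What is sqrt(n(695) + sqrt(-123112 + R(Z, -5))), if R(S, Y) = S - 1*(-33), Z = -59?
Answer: sqrt(-695 + 3*I*sqrt(13682)) ≈ 6.4639 + 27.144*I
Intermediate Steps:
R(S, Y) = 33 + S (R(S, Y) = S + 33 = 33 + S)
sqrt(n(695) + sqrt(-123112 + R(Z, -5))) = sqrt(-1*695 + sqrt(-123112 + (33 - 59))) = sqrt(-695 + sqrt(-123112 - 26)) = sqrt(-695 + sqrt(-123138)) = sqrt(-695 + 3*I*sqrt(13682))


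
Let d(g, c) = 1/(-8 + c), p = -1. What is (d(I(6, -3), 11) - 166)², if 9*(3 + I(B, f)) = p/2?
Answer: 247009/9 ≈ 27445.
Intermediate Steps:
I(B, f) = -55/18 (I(B, f) = -3 + (-1/2)/9 = -3 + (-1*½)/9 = -3 + (⅑)*(-½) = -3 - 1/18 = -55/18)
(d(I(6, -3), 11) - 166)² = (1/(-8 + 11) - 166)² = (1/3 - 166)² = (⅓ - 166)² = (-497/3)² = 247009/9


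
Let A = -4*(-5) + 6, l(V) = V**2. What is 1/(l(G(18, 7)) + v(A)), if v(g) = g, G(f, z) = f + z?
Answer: 1/651 ≈ 0.0015361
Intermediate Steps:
A = 26 (A = 20 + 6 = 26)
1/(l(G(18, 7)) + v(A)) = 1/((18 + 7)**2 + 26) = 1/(25**2 + 26) = 1/(625 + 26) = 1/651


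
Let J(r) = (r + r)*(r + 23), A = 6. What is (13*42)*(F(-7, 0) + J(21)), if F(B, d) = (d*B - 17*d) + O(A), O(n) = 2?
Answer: 1010100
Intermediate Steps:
F(B, d) = 2 - 17*d + B*d (F(B, d) = (d*B - 17*d) + 2 = (B*d - 17*d) + 2 = (-17*d + B*d) + 2 = 2 - 17*d + B*d)
J(r) = 2*r*(23 + r) (J(r) = (2*r)*(23 + r) = 2*r*(23 + r))
(13*42)*(F(-7, 0) + J(21)) = (13*42)*((2 - 17*0 - 7*0) + 2*21*(23 + 21)) = 546*((2 + 0 + 0) + 2*21*44) = 546*(2 + 1848) = 546*1850 = 1010100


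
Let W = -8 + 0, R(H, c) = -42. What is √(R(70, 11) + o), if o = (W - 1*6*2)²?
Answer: √358 ≈ 18.921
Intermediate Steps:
W = -8
o = 400 (o = (-8 - 1*6*2)² = (-8 - 6*2)² = (-8 - 12)² = (-20)² = 400)
√(R(70, 11) + o) = √(-42 + 400) = √358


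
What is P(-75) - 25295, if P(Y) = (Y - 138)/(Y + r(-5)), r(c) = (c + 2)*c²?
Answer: -1264679/50 ≈ -25294.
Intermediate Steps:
r(c) = c²*(2 + c) (r(c) = (2 + c)*c² = c²*(2 + c))
P(Y) = (-138 + Y)/(-75 + Y) (P(Y) = (Y - 138)/(Y + (-5)²*(2 - 5)) = (-138 + Y)/(Y + 25*(-3)) = (-138 + Y)/(Y - 75) = (-138 + Y)/(-75 + Y))
P(-75) - 25295 = (-138 - 75)/(-75 - 75) - 25295 = -213/(-150) - 25295 = -1/150*(-213) - 25295 = 71/50 - 25295 = -1264679/50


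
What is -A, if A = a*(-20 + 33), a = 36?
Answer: -468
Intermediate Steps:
A = 468 (A = 36*(-20 + 33) = 36*13 = 468)
-A = -1*468 = -468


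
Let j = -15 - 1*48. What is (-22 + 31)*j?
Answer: -567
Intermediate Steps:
j = -63 (j = -15 - 48 = -63)
(-22 + 31)*j = (-22 + 31)*(-63) = 9*(-63) = -567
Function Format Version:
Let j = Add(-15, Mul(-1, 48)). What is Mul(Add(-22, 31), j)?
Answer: -567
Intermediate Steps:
j = -63 (j = Add(-15, -48) = -63)
Mul(Add(-22, 31), j) = Mul(Add(-22, 31), -63) = Mul(9, -63) = -567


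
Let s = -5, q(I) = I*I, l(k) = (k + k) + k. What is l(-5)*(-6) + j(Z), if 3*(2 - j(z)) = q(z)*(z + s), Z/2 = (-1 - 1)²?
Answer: 28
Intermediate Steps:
l(k) = 3*k (l(k) = 2*k + k = 3*k)
q(I) = I²
Z = 8 (Z = 2*(-1 - 1)² = 2*(-2)² = 2*4 = 8)
j(z) = 2 - z²*(-5 + z)/3 (j(z) = 2 - z²*(z - 5)/3 = 2 - z²*(-5 + z)/3)
l(-5)*(-6) + j(Z) = (3*(-5))*(-6) + (2 - ⅓*8³ + (5/3)*8²) = -15*(-6) + (2 - ⅓*512 + (5/3)*64) = 90 + (2 - 512/3 + 320/3) = 90 - 62 = 28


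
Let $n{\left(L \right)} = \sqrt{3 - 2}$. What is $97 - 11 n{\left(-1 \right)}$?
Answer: $86$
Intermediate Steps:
$n{\left(L \right)} = 1$ ($n{\left(L \right)} = \sqrt{1} = 1$)
$97 - 11 n{\left(-1 \right)} = 97 - 11 = 86$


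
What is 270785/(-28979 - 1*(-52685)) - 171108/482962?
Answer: 63361289461/5724548586 ≈ 11.068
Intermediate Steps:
270785/(-28979 - 1*(-52685)) - 171108/482962 = 270785/(-28979 + 52685) - 171108*1/482962 = 270785/23706 - 85554/241481 = 63361289461/5724548586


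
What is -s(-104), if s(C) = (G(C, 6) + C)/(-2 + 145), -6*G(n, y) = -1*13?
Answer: 47/66 ≈ 0.71212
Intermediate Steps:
G(n, y) = 13/6 (G(n, y) = -(-1)*13/6 = -⅙*(-13) = 13/6)
s(C) = 1/66 + C/143 (s(C) = (13/6 + C)/(-2 + 145) = (13/6 + C)/143 = (13/6 + C)*(1/143) = 1/66 + C/143)
-s(-104) = -(1/66 + (1/143)*(-104)) = -(1/66 - 8/11) = -1*(-47/66) = 47/66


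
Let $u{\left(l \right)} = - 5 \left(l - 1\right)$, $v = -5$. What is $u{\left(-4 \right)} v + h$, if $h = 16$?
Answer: $-109$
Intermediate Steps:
$u{\left(l \right)} = 5 - 5 l$ ($u{\left(l \right)} = - 5 \left(-1 + l\right) = 5 - 5 l$)
$u{\left(-4 \right)} v + h = \left(5 - -20\right) \left(-5\right) + 16 = \left(5 + 20\right) \left(-5\right) + 16 = 25 \left(-5\right) + 16 = -125 + 16 = -109$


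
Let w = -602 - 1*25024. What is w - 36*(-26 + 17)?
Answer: -25302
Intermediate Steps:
w = -25626 (w = -602 - 25024 = -25626)
w - 36*(-26 + 17) = -25626 - 36*(-26 + 17) = -25626 - 36*(-9) = -25626 + 324 = -25302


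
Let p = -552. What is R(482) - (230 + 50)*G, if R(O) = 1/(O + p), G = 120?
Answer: -2352001/70 ≈ -33600.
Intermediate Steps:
R(O) = 1/(-552 + O) (R(O) = 1/(O - 552) = 1/(-552 + O))
R(482) - (230 + 50)*G = 1/(-552 + 482) - (230 + 50)*120 = 1/(-70) - 280*120 = -1/70 - 1*33600 = -1/70 - 33600 = -2352001/70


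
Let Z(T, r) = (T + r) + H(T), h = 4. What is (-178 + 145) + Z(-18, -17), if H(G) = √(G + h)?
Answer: -68 + I*√14 ≈ -68.0 + 3.7417*I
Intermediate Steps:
H(G) = √(4 + G) (H(G) = √(G + 4) = √(4 + G))
Z(T, r) = T + r + √(4 + T) (Z(T, r) = (T + r) + √(4 + T) = T + r + √(4 + T))
(-178 + 145) + Z(-18, -17) = (-178 + 145) + (-18 - 17 + √(4 - 18)) = -33 + (-18 - 17 + √(-14)) = -33 + (-18 - 17 + I*√14) = -33 + (-35 + I*√14) = -68 + I*√14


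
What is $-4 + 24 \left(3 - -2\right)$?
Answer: $116$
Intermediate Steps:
$-4 + 24 \left(3 - -2\right) = -4 + 24 \left(3 + 2\right) = -4 + 24 \cdot 5 = -4 + 120 = 116$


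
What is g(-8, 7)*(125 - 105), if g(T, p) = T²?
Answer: 1280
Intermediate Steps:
g(-8, 7)*(125 - 105) = (-8)²*(125 - 105) = 64*20 = 1280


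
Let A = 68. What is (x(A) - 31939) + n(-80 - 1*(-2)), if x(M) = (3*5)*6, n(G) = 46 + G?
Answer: -31881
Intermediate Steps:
x(M) = 90 (x(M) = 15*6 = 90)
(x(A) - 31939) + n(-80 - 1*(-2)) = (90 - 31939) + (46 + (-80 - 1*(-2))) = -31849 + (46 + (-80 + 2)) = -31849 + (46 - 78) = -31849 - 32 = -31881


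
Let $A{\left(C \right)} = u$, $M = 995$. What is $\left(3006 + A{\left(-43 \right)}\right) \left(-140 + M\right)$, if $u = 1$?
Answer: $2570985$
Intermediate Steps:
$A{\left(C \right)} = 1$
$\left(3006 + A{\left(-43 \right)}\right) \left(-140 + M\right) = \left(3006 + 1\right) \left(-140 + 995\right) = 3007 \cdot 855 = 2570985$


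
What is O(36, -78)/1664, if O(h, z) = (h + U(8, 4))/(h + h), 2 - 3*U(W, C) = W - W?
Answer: 55/179712 ≈ 0.00030605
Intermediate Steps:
U(W, C) = ⅔ (U(W, C) = ⅔ - (W - W)/3 = ⅔ - ⅓*0 = ⅔ + 0 = ⅔)
O(h, z) = (⅔ + h)/(2*h) (O(h, z) = (h + ⅔)/(h + h) = (⅔ + h)/((2*h)) = (⅔ + h)*(1/(2*h)) = (⅔ + h)/(2*h))
O(36, -78)/1664 = ((⅙)*(2 + 3*36)/36)/1664 = ((⅙)*(1/36)*(2 + 108))*(1/1664) = ((⅙)*(1/36)*110)*(1/1664) = (55/108)*(1/1664) = 55/179712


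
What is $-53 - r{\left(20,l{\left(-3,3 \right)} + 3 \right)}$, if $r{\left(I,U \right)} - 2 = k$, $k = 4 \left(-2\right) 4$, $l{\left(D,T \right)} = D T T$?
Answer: $-23$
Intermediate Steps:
$l{\left(D,T \right)} = D T^{2}$
$k = -32$ ($k = \left(-8\right) 4 = -32$)
$r{\left(I,U \right)} = -30$ ($r{\left(I,U \right)} = 2 - 32 = -30$)
$-53 - r{\left(20,l{\left(-3,3 \right)} + 3 \right)} = -53 - -30 = -53 + 30 = -23$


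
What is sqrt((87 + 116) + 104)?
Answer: sqrt(307) ≈ 17.521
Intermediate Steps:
sqrt((87 + 116) + 104) = sqrt(203 + 104) = sqrt(307)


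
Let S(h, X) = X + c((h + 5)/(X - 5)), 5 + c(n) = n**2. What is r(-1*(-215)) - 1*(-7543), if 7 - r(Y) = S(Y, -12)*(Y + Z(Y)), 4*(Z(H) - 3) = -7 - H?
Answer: -9769375/578 ≈ -16902.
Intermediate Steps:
c(n) = -5 + n**2
Z(H) = 5/4 - H/4 (Z(H) = 3 + (-7 - H)/4 = 3 + (-7/4 - H/4) = 5/4 - H/4)
S(h, X) = -5 + X + (5 + h)**2/(-5 + X)**2 (S(h, X) = X + (-5 + ((h + 5)/(X - 5))**2) = X + (-5 + ((5 + h)/(-5 + X))**2) = X + (-5 + (5 + h)**2/(-5 + X)**2) = -5 + X + (5 + h)**2/(-5 + X)**2)
r(Y) = 7 - (-17 + (5 + Y)**2/289)*(5/4 + 3*Y/4) (r(Y) = 7 - (-5 - 12 + (5 + Y)**2/(-5 - 12)**2)*(Y + (5/4 - Y/4)) = 7 - (-5 - 12 + (5 + Y)**2/(-17)**2)*(5/4 + 3*Y/4) = 7 - (-5 - 12 + (5 + Y)**2/289)*(5/4 + 3*Y/4) = 7 - (-17 + (5 + Y)**2/289)*(5/4 + 3*Y/4))
r(-1*(-215)) - 1*(-7543) = (8133/289 - 35*(-1*(-215))**2/1156 - 3*(-1*(-215))**3/1156 + 7307*(-1*(-215))/578) - 1*(-7543) = (8133/289 - 35/1156*215**2 - 3/1156*215**3 + (7307/578)*215) + 7543 = (8133/289 - 35/1156*46225 - 3/1156*9938375 + 1571005/578) + 7543 = (8133/289 - 1617875/1156 - 29815125/1156 + 1571005/578) + 7543 = -14129229/578 + 7543 = -9769375/578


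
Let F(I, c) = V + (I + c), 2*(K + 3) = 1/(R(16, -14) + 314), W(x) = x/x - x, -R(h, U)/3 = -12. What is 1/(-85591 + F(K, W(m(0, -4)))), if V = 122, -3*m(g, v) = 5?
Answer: -2100/179485597 ≈ -1.1700e-5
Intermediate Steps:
m(g, v) = -5/3 (m(g, v) = -⅓*5 = -5/3)
R(h, U) = 36 (R(h, U) = -3*(-12) = 36)
W(x) = 1 - x
K = -2099/700 (K = -3 + 1/(2*(36 + 314)) = -3 + (½)/350 = -3 + (½)*(1/350) = -3 + 1/700 = -2099/700 ≈ -2.9986)
F(I, c) = 122 + I + c (F(I, c) = 122 + (I + c) = 122 + I + c)
1/(-85591 + F(K, W(m(0, -4)))) = 1/(-85591 + (122 - 2099/700 + (1 - 1*(-5/3)))) = 1/(-85591 + (122 - 2099/700 + (1 + 5/3))) = 1/(-85591 + (122 - 2099/700 + 8/3)) = 1/(-85591 + 255503/2100) = 1/(-179485597/2100) = -2100/179485597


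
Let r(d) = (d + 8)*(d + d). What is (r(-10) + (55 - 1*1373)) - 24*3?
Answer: -1350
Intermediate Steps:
r(d) = 2*d*(8 + d) (r(d) = (8 + d)*(2*d) = 2*d*(8 + d))
(r(-10) + (55 - 1*1373)) - 24*3 = (2*(-10)*(8 - 10) + (55 - 1*1373)) - 24*3 = (2*(-10)*(-2) + (55 - 1373)) - 72 = (40 - 1318) - 72 = -1278 - 72 = -1350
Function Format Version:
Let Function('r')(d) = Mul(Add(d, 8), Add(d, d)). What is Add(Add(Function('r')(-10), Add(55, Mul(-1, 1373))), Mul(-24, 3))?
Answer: -1350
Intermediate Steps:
Function('r')(d) = Mul(2, d, Add(8, d)) (Function('r')(d) = Mul(Add(8, d), Mul(2, d)) = Mul(2, d, Add(8, d)))
Add(Add(Function('r')(-10), Add(55, Mul(-1, 1373))), Mul(-24, 3)) = Add(Add(Mul(2, -10, Add(8, -10)), Add(55, Mul(-1, 1373))), Mul(-24, 3)) = Add(Add(Mul(2, -10, -2), Add(55, -1373)), -72) = Add(Add(40, -1318), -72) = Add(-1278, -72) = -1350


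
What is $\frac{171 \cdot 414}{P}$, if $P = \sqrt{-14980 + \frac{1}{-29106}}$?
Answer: $- \frac{1486674 i \sqrt{28776520146}}{436007881} \approx - 578.42 i$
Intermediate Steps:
$P = \frac{i \sqrt{28776520146}}{1386}$ ($P = \sqrt{-14980 - \frac{1}{29106}} = \sqrt{- \frac{436007881}{29106}} = \frac{i \sqrt{28776520146}}{1386} \approx 122.39 i$)
$\frac{171 \cdot 414}{P} = \frac{171 \cdot 414}{\frac{1}{1386} i \sqrt{28776520146}} = 70794 \left(- \frac{21 i \sqrt{28776520146}}{436007881}\right) = - \frac{1486674 i \sqrt{28776520146}}{436007881}$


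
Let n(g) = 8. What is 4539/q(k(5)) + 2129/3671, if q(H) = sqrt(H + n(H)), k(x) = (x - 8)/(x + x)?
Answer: 2129/3671 + 4539*sqrt(770)/77 ≈ 1636.3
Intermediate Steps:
k(x) = (-8 + x)/(2*x) (k(x) = (-8 + x)/((2*x)) = (-8 + x)*(1/(2*x)) = (-8 + x)/(2*x))
q(H) = sqrt(8 + H) (q(H) = sqrt(H + 8) = sqrt(8 + H))
4539/q(k(5)) + 2129/3671 = 4539/(sqrt(8 + (1/2)*(-8 + 5)/5)) + 2129/3671 = 4539/(sqrt(8 + (1/2)*(1/5)*(-3))) + 2129*(1/3671) = 4539/(sqrt(8 - 3/10)) + 2129/3671 = 4539/(sqrt(77/10)) + 2129/3671 = 4539/((sqrt(770)/10)) + 2129/3671 = 4539*(sqrt(770)/77) + 2129/3671 = 4539*sqrt(770)/77 + 2129/3671 = 2129/3671 + 4539*sqrt(770)/77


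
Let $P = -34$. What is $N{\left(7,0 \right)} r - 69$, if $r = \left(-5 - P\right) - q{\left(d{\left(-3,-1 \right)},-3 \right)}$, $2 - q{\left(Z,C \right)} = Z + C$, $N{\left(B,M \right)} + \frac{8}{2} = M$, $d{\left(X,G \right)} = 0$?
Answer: $-165$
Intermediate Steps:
$N{\left(B,M \right)} = -4 + M$
$q{\left(Z,C \right)} = 2 - C - Z$ ($q{\left(Z,C \right)} = 2 - \left(Z + C\right) = 2 - \left(C + Z\right) = 2 - C - Z$)
$r = 24$ ($r = \left(-5 - -34\right) - \left(2 - -3 - 0\right) = \left(-5 + 34\right) - \left(2 + 3 + 0\right) = 29 - 5 = 24$)
$N{\left(7,0 \right)} r - 69 = \left(-4 + 0\right) 24 - 69 = \left(-4\right) 24 - 69 = -96 - 69 = -165$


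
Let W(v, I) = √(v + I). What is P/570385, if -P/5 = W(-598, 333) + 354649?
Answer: -354649/114077 - I*√265/114077 ≈ -3.1089 - 0.0001427*I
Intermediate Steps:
W(v, I) = √(I + v)
P = -1773245 - 5*I*√265 (P = -5*(√(333 - 598) + 354649) = -5*(√(-265) + 354649) = -5*(I*√265 + 354649) = -5*(354649 + I*√265) = -1773245 - 5*I*√265 ≈ -1.7732e+6 - 81.394*I)
P/570385 = (-1773245 - 5*I*√265)/570385 = (-1773245 - 5*I*√265)*(1/570385) = -354649/114077 - I*√265/114077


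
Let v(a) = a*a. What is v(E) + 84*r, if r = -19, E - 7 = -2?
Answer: -1571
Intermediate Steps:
E = 5 (E = 7 - 2 = 5)
v(a) = a²
v(E) + 84*r = 5² + 84*(-19) = 25 - 1596 = -1571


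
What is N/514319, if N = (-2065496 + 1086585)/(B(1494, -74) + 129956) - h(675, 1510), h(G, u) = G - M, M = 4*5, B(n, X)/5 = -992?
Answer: -82851291/64287817724 ≈ -0.0012888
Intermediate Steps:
B(n, X) = -4960 (B(n, X) = 5*(-992) = -4960)
M = 20
h(G, u) = -20 + G (h(G, u) = G - 1*20 = G - 20 = -20 + G)
N = -82851291/124996 (N = (-2065496 + 1086585)/(-4960 + 129956) - (-20 + 675) = -978911/124996 - 1*655 = -978911*1/124996 - 655 = -978911/124996 - 655 = -82851291/124996 ≈ -662.83)
N/514319 = -82851291/124996/514319 = -82851291/124996*1/514319 = -82851291/64287817724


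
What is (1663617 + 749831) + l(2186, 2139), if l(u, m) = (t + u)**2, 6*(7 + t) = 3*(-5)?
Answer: 28602401/4 ≈ 7.1506e+6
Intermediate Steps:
t = -19/2 (t = -7 + (3*(-5))/6 = -7 + (1/6)*(-15) = -7 - 5/2 = -19/2 ≈ -9.5000)
l(u, m) = (-19/2 + u)**2
(1663617 + 749831) + l(2186, 2139) = (1663617 + 749831) + (-19 + 2*2186)**2/4 = 2413448 + (-19 + 4372)**2/4 = 2413448 + (1/4)*4353**2 = 2413448 + (1/4)*18948609 = 2413448 + 18948609/4 = 28602401/4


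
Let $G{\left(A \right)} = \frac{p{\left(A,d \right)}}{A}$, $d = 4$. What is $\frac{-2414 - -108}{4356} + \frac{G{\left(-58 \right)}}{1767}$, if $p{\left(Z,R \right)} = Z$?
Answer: $- \frac{678391}{1282842} \approx -0.52882$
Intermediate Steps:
$G{\left(A \right)} = 1$ ($G{\left(A \right)} = \frac{A}{A} = 1$)
$\frac{-2414 - -108}{4356} + \frac{G{\left(-58 \right)}}{1767} = \frac{-2414 - -108}{4356} + 1 \cdot \frac{1}{1767} = \left(-2414 + 108\right) \frac{1}{4356} + 1 \cdot \frac{1}{1767} = \left(-2306\right) \frac{1}{4356} + \frac{1}{1767} = - \frac{1153}{2178} + \frac{1}{1767} = - \frac{678391}{1282842}$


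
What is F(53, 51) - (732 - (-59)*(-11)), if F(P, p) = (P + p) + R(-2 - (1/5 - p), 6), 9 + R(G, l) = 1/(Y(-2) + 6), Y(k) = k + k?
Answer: 25/2 ≈ 12.500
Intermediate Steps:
Y(k) = 2*k
R(G, l) = -17/2 (R(G, l) = -9 + 1/(2*(-2) + 6) = -9 + 1/(-4 + 6) = -9 + 1/2 = -9 + ½ = -17/2)
F(P, p) = -17/2 + P + p (F(P, p) = (P + p) - 17/2 = -17/2 + P + p)
F(53, 51) - (732 - (-59)*(-11)) = (-17/2 + 53 + 51) - (732 - (-59)*(-11)) = 191/2 - (732 - 1*649) = 191/2 - (732 - 649) = 191/2 - 1*83 = 191/2 - 83 = 25/2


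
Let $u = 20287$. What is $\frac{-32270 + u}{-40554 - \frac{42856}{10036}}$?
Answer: $\frac{30065347}{101760700} \approx 0.29545$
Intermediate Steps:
$\frac{-32270 + u}{-40554 - \frac{42856}{10036}} = \frac{-32270 + 20287}{-40554 - \frac{42856}{10036}} = - \frac{11983}{-40554 - \frac{10714}{2509}} = - \frac{11983}{- \frac{101760700}{2509}} = \left(-11983\right) \left(- \frac{2509}{101760700}\right) = \frac{30065347}{101760700}$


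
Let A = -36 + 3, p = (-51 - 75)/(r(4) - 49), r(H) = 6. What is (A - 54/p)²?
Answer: 129600/49 ≈ 2644.9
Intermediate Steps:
p = 126/43 (p = (-51 - 75)/(6 - 49) = -126/(-43) = -126*(-1/43) = 126/43 ≈ 2.9302)
A = -33
(A - 54/p)² = (-33 - 54/126/43)² = (-33 - 54*43/126)² = (-33 - 129/7)² = (-360/7)² = 129600/49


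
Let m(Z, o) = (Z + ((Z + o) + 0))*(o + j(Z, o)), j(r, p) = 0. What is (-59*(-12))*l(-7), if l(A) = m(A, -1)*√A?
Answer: 10620*I*√7 ≈ 28098.0*I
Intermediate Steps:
m(Z, o) = o*(o + 2*Z) (m(Z, o) = (Z + ((Z + o) + 0))*(o + 0) = (Z + (Z + o))*o = (o + 2*Z)*o = o*(o + 2*Z))
l(A) = √A*(1 - 2*A) (l(A) = (-(-1 + 2*A))*√A = (1 - 2*A)*√A = √A*(1 - 2*A))
(-59*(-12))*l(-7) = (-59*(-12))*(√(-7)*(1 - 2*(-7))) = 708*((I*√7)*(1 + 14)) = 708*((I*√7)*15) = 708*(15*I*√7) = 10620*I*√7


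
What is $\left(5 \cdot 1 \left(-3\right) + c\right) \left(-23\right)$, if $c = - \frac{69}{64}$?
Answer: $\frac{23667}{64} \approx 369.8$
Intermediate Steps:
$c = - \frac{69}{64}$ ($c = \left(-69\right) \frac{1}{64} = - \frac{69}{64} \approx -1.0781$)
$\left(5 \cdot 1 \left(-3\right) + c\right) \left(-23\right) = \left(5 \cdot 1 \left(-3\right) - \frac{69}{64}\right) \left(-23\right) = \left(5 \left(-3\right) - \frac{69}{64}\right) \left(-23\right) = \left(-15 - \frac{69}{64}\right) \left(-23\right) = \left(- \frac{1029}{64}\right) \left(-23\right) = \frac{23667}{64}$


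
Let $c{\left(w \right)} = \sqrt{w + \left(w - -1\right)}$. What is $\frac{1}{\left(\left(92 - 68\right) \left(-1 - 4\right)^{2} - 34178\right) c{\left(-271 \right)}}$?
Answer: $\frac{i \sqrt{541}}{18165698} \approx 1.2804 \cdot 10^{-6} i$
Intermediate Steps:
$c{\left(w \right)} = \sqrt{1 + 2 w}$ ($c{\left(w \right)} = \sqrt{w + \left(w + 1\right)} = \sqrt{w + \left(1 + w\right)} = \sqrt{1 + 2 w}$)
$\frac{1}{\left(\left(92 - 68\right) \left(-1 - 4\right)^{2} - 34178\right) c{\left(-271 \right)}} = \frac{1}{\left(\left(92 - 68\right) \left(-1 - 4\right)^{2} - 34178\right) \sqrt{1 + 2 \left(-271\right)}} = \frac{1}{\left(24 \left(-5\right)^{2} - 34178\right) \sqrt{1 - 542}} = \frac{1}{\left(24 \cdot 25 - 34178\right) \sqrt{-541}} = \frac{1}{\left(600 - 34178\right) i \sqrt{541}} = \frac{\left(- \frac{1}{541}\right) i \sqrt{541}}{-33578} = - \frac{\left(- \frac{1}{541}\right) i \sqrt{541}}{33578} = \frac{i \sqrt{541}}{18165698}$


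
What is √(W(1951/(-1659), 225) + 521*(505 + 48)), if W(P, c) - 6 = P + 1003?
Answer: √795741750573/1659 ≈ 537.70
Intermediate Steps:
W(P, c) = 1009 + P (W(P, c) = 6 + (P + 1003) = 6 + (1003 + P) = 1009 + P)
√(W(1951/(-1659), 225) + 521*(505 + 48)) = √((1009 + 1951/(-1659)) + 521*(505 + 48)) = √((1009 + 1951*(-1/1659)) + 521*553) = √((1009 - 1951/1659) + 288113) = √(1671980/1659 + 288113) = √(479651447/1659) = √795741750573/1659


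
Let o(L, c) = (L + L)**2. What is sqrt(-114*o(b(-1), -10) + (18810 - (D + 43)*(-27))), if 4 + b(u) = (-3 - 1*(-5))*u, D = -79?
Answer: 3*sqrt(158) ≈ 37.709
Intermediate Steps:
b(u) = -4 + 2*u (b(u) = -4 + (-3 - 1*(-5))*u = -4 + (-3 + 5)*u = -4 + 2*u)
o(L, c) = 4*L**2 (o(L, c) = (2*L)**2 = 4*L**2)
sqrt(-114*o(b(-1), -10) + (18810 - (D + 43)*(-27))) = sqrt(-456*(-4 + 2*(-1))**2 + (18810 - (-79 + 43)*(-27))) = sqrt(-456*(-4 - 2)**2 + (18810 - (-36)*(-27))) = sqrt(-456*(-6)**2 + (18810 - 1*972)) = sqrt(-456*36 + (18810 - 972)) = sqrt(-114*144 + 17838) = sqrt(-16416 + 17838) = sqrt(1422) = 3*sqrt(158)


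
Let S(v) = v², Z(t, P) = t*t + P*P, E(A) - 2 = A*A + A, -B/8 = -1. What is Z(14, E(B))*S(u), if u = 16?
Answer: 1452032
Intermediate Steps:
B = 8 (B = -8*(-1) = 8)
E(A) = 2 + A + A² (E(A) = 2 + (A*A + A) = 2 + (A² + A) = 2 + (A + A²) = 2 + A + A²)
Z(t, P) = P² + t² (Z(t, P) = t² + P² = P² + t²)
Z(14, E(B))*S(u) = ((2 + 8 + 8²)² + 14²)*16² = ((2 + 8 + 64)² + 196)*256 = (74² + 196)*256 = (5476 + 196)*256 = 5672*256 = 1452032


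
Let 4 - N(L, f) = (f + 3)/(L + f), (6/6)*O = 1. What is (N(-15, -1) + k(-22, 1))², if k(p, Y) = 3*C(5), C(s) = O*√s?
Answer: 3969/64 + 99*√5/4 ≈ 117.36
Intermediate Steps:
O = 1
N(L, f) = 4 - (3 + f)/(L + f) (N(L, f) = 4 - (f + 3)/(L + f) = 4 - (3 + f)/(L + f))
C(s) = √s (C(s) = 1*√s = √s)
k(p, Y) = 3*√5
(N(-15, -1) + k(-22, 1))² = ((-3 + 3*(-1) + 4*(-15))/(-15 - 1) + 3*√5)² = ((-3 - 3 - 60)/(-16) + 3*√5)² = (-1/16*(-66) + 3*√5)² = (33/8 + 3*√5)²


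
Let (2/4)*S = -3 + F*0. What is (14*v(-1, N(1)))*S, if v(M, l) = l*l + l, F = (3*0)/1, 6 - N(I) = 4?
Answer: -504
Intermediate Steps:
N(I) = 2 (N(I) = 6 - 1*4 = 6 - 4 = 2)
F = 0 (F = 0*1 = 0)
S = -6 (S = 2*(-3 + 0*0) = 2*(-3 + 0) = 2*(-3) = -6)
v(M, l) = l + l**2 (v(M, l) = l**2 + l = l + l**2)
(14*v(-1, N(1)))*S = (14*(2*(1 + 2)))*(-6) = (14*(2*3))*(-6) = (14*6)*(-6) = 84*(-6) = -504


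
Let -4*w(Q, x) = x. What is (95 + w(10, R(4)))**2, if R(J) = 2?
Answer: 35721/4 ≈ 8930.3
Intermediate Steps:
w(Q, x) = -x/4
(95 + w(10, R(4)))**2 = (95 - 1/4*2)**2 = (95 - 1/2)**2 = (189/2)**2 = 35721/4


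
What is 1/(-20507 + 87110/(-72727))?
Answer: -72727/1491499699 ≈ -4.8761e-5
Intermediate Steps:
1/(-20507 + 87110/(-72727)) = 1/(-20507 + 87110*(-1/72727)) = 1/(-20507 - 87110/72727) = 1/(-1491499699/72727) = -72727/1491499699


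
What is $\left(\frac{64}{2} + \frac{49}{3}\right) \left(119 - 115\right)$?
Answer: $\frac{580}{3} \approx 193.33$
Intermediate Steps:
$\left(\frac{64}{2} + \frac{49}{3}\right) \left(119 - 115\right) = \left(64 \cdot \frac{1}{2} + 49 \cdot \frac{1}{3}\right) 4 = \left(32 + \frac{49}{3}\right) 4 = \frac{145}{3} \cdot 4 = \frac{580}{3}$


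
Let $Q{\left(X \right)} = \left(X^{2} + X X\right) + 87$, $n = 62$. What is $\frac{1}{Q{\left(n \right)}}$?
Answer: $\frac{1}{7775} \approx 0.00012862$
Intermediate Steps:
$Q{\left(X \right)} = 87 + 2 X^{2}$ ($Q{\left(X \right)} = \left(X^{2} + X^{2}\right) + 87 = 2 X^{2} + 87 = 87 + 2 X^{2}$)
$\frac{1}{Q{\left(n \right)}} = \frac{1}{87 + 2 \cdot 62^{2}} = \frac{1}{87 + 2 \cdot 3844} = \frac{1}{87 + 7688} = \frac{1}{7775}$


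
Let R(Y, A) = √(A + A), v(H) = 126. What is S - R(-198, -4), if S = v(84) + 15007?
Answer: 15133 - 2*I*√2 ≈ 15133.0 - 2.8284*I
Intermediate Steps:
R(Y, A) = √2*√A (R(Y, A) = √(2*A) = √2*√A)
S = 15133 (S = 126 + 15007 = 15133)
S - R(-198, -4) = 15133 - √2*√(-4) = 15133 - √2*2*I = 15133 - 2*I*√2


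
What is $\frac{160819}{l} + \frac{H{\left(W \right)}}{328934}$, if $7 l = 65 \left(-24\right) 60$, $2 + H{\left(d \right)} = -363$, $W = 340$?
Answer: $- \frac{185163011311}{15394111200} \approx -12.028$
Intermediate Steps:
$H{\left(d \right)} = -365$ ($H{\left(d \right)} = -2 - 363 = -365$)
$l = - \frac{93600}{7}$ ($l = \frac{65 \left(-24\right) 60}{7} = \frac{\left(-1560\right) 60}{7} = \frac{1}{7} \left(-93600\right) = - \frac{93600}{7} \approx -13371.0$)
$\frac{160819}{l} + \frac{H{\left(W \right)}}{328934} = \frac{160819}{- \frac{93600}{7}} - \frac{365}{328934} = 160819 \left(- \frac{7}{93600}\right) - \frac{365}{328934} = - \frac{1125733}{93600} - \frac{365}{328934} = - \frac{185163011311}{15394111200}$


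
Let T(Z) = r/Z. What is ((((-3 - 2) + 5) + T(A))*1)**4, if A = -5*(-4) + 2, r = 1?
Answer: 1/234256 ≈ 4.2688e-6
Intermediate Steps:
A = 22 (A = 20 + 2 = 22)
T(Z) = 1/Z
((((-3 - 2) + 5) + T(A))*1)**4 = ((((-3 - 2) + 5) + 1/22)*1)**4 = (((-5 + 5) + 1/22)*1)**4 = ((0 + 1/22)*1)**4 = ((1/22)*1)**4 = (1/22)**4 = 1/234256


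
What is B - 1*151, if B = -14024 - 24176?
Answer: -38351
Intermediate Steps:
B = -38200
B - 1*151 = -38200 - 1*151 = -38200 - 151 = -38351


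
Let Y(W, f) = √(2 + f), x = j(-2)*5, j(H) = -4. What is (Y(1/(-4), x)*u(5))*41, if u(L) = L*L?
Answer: 3075*I*√2 ≈ 4348.7*I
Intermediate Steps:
u(L) = L²
x = -20 (x = -4*5 = -20)
(Y(1/(-4), x)*u(5))*41 = (√(2 - 20)*5²)*41 = (√(-18)*25)*41 = ((3*I*√2)*25)*41 = (75*I*√2)*41 = 3075*I*√2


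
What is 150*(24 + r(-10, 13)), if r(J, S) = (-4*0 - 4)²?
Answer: 6000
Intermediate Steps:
r(J, S) = 16 (r(J, S) = (0 - 4)² = (-4)² = 16)
150*(24 + r(-10, 13)) = 150*(24 + 16) = 150*40 = 6000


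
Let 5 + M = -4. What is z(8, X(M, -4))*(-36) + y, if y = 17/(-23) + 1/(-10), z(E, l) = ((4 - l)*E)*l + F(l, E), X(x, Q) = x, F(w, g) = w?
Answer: 7824407/230 ≈ 34019.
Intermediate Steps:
M = -9 (M = -5 - 4 = -9)
z(E, l) = l + E*l*(4 - l) (z(E, l) = ((4 - l)*E)*l + l = (E*(4 - l))*l + l = E*l*(4 - l) + l = l + E*l*(4 - l))
y = -193/230 (y = 17*(-1/23) + 1*(-⅒) = -17/23 - ⅒ = -193/230 ≈ -0.83913)
z(8, X(M, -4))*(-36) + y = -9*(1 + 4*8 - 1*8*(-9))*(-36) - 193/230 = -9*(1 + 32 + 72)*(-36) - 193/230 = -9*105*(-36) - 193/230 = -945*(-36) - 193/230 = 34020 - 193/230 = 7824407/230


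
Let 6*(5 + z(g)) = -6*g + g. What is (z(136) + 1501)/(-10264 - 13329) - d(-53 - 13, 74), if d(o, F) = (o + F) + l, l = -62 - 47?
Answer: 7144531/70779 ≈ 100.94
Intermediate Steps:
z(g) = -5 - 5*g/6 (z(g) = -5 + (-6*g + g)/6 = -5 + (-5*g)/6 = -5 - 5*g/6)
l = -109
d(o, F) = -109 + F + o (d(o, F) = (o + F) - 109 = (F + o) - 109 = -109 + F + o)
(z(136) + 1501)/(-10264 - 13329) - d(-53 - 13, 74) = ((-5 - ⅚*136) + 1501)/(-10264 - 13329) - (-109 + 74 + (-53 - 13)) = ((-5 - 340/3) + 1501)/(-23593) - (-109 + 74 - 66) = (-355/3 + 1501)*(-1/23593) - 1*(-101) = (4148/3)*(-1/23593) + 101 = -4148/70779 + 101 = 7144531/70779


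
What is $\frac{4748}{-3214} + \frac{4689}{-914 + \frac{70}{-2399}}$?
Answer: $- \frac{23282602721}{3523758892} \approx -6.6073$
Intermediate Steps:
$\frac{4748}{-3214} + \frac{4689}{-914 + \frac{70}{-2399}} = 4748 \left(- \frac{1}{3214}\right) + \frac{4689}{-914 + 70 \left(- \frac{1}{2399}\right)} = - \frac{2374}{1607} + \frac{4689}{-914 - \frac{70}{2399}} = - \frac{2374}{1607} + \frac{4689}{- \frac{2192756}{2399}} = - \frac{2374}{1607} + 4689 \left(- \frac{2399}{2192756}\right) = - \frac{2374}{1607} - \frac{11248911}{2192756} = - \frac{23282602721}{3523758892}$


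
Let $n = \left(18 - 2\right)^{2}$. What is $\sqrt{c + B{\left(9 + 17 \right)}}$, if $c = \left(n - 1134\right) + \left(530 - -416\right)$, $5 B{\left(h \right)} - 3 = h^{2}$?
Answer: $\frac{\sqrt{5095}}{5} \approx 14.276$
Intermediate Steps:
$B{\left(h \right)} = \frac{3}{5} + \frac{h^{2}}{5}$
$n = 256$ ($n = 16^{2} = 256$)
$c = 68$ ($c = \left(256 - 1134\right) + \left(530 - -416\right) = -878 + \left(530 + 416\right) = -878 + 946 = 68$)
$\sqrt{c + B{\left(9 + 17 \right)}} = \sqrt{68 + \left(\frac{3}{5} + \frac{\left(9 + 17\right)^{2}}{5}\right)} = \sqrt{68 + \left(\frac{3}{5} + \frac{26^{2}}{5}\right)} = \sqrt{68 + \left(\frac{3}{5} + \frac{1}{5} \cdot 676\right)} = \sqrt{68 + \left(\frac{3}{5} + \frac{676}{5}\right)} = \sqrt{68 + \frac{679}{5}} = \sqrt{\frac{1019}{5}} = \frac{\sqrt{5095}}{5}$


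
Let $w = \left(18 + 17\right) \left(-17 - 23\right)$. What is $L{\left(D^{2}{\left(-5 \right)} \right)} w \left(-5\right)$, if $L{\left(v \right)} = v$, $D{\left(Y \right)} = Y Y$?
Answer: $4375000$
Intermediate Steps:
$D{\left(Y \right)} = Y^{2}$
$w = -1400$ ($w = 35 \left(-40\right) = -1400$)
$L{\left(D^{2}{\left(-5 \right)} \right)} w \left(-5\right) = \left(\left(-5\right)^{2}\right)^{2} \left(-1400\right) \left(-5\right) = 25^{2} \left(-1400\right) \left(-5\right) = 625 \left(-1400\right) \left(-5\right) = \left(-875000\right) \left(-5\right) = 4375000$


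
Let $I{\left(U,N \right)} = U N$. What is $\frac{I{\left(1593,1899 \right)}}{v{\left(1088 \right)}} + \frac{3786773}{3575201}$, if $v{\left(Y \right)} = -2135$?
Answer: $- \frac{220556751248}{155776615} \approx -1415.9$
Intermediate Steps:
$I{\left(U,N \right)} = N U$
$\frac{I{\left(1593,1899 \right)}}{v{\left(1088 \right)}} + \frac{3786773}{3575201} = \frac{1899 \cdot 1593}{-2135} + \frac{3786773}{3575201} = 3025107 \left(- \frac{1}{2135}\right) + 3786773 \cdot \frac{1}{3575201} = - \frac{3025107}{2135} + \frac{3786773}{3575201} = - \frac{220556751248}{155776615}$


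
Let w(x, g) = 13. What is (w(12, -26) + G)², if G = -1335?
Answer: 1747684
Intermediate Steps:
(w(12, -26) + G)² = (13 - 1335)² = (-1322)² = 1747684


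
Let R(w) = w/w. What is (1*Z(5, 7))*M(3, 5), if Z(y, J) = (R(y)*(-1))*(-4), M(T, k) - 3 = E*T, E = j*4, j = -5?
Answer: -228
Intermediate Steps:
R(w) = 1
E = -20 (E = -5*4 = -20)
M(T, k) = 3 - 20*T
Z(y, J) = 4 (Z(y, J) = (1*(-1))*(-4) = -1*(-4) = 4)
(1*Z(5, 7))*M(3, 5) = (1*4)*(3 - 20*3) = 4*(3 - 60) = 4*(-57) = -228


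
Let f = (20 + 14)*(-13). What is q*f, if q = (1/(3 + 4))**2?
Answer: -442/49 ≈ -9.0204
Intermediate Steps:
q = 1/49 (q = (1/7)**2 = 1/49 ≈ 0.020408)
f = -442 (f = 34*(-13) = -442)
q*f = (1/49)*(-442) = -442/49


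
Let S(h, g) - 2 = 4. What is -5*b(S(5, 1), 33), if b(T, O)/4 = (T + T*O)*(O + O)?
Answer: -269280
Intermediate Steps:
S(h, g) = 6 (S(h, g) = 2 + 4 = 6)
b(T, O) = 8*O*(T + O*T) (b(T, O) = 4*((T + T*O)*(O + O)) = 4*((T + O*T)*(2*O)) = 4*(2*O*(T + O*T)) = 8*O*(T + O*T))
-5*b(S(5, 1), 33) = -40*33*6*(1 + 33) = -40*33*6*34 = -5*53856 = -269280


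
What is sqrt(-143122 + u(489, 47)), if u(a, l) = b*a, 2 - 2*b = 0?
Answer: I*sqrt(142633) ≈ 377.67*I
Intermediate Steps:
b = 1 (b = 1 - 1/2*0 = 1 + 0 = 1)
u(a, l) = a (u(a, l) = 1*a = a)
sqrt(-143122 + u(489, 47)) = sqrt(-143122 + 489) = sqrt(-142633) = I*sqrt(142633)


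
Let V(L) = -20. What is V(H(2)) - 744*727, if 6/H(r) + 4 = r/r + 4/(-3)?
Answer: -540908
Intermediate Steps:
H(r) = -18/13 (H(r) = 6/(-4 + (r/r + 4/(-3))) = 6/(-4 + (1 + 4*(-⅓))) = 6/(-4 + (1 - 4/3)) = 6/(-4 - ⅓) = 6/(-13/3) = 6*(-3/13) = -18/13)
V(H(2)) - 744*727 = -20 - 744*727 = -20 - 540888 = -540908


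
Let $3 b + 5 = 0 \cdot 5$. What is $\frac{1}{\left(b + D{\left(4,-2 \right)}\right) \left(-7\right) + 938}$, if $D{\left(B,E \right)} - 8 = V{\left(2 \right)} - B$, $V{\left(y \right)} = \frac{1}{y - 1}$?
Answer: $\frac{3}{2744} \approx 0.0010933$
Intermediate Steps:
$b = - \frac{5}{3}$ ($b = - \frac{5}{3} + \frac{0 \cdot 5}{3} = - \frac{5}{3} + \frac{1}{3} \cdot 0 = - \frac{5}{3} + 0 = - \frac{5}{3} \approx -1.6667$)
$V{\left(y \right)} = \frac{1}{-1 + y}$
$D{\left(B,E \right)} = 9 - B$ ($D{\left(B,E \right)} = 8 - \left(B - \frac{1}{-1 + 2}\right) = 8 - \left(-1 + B\right) = 9 - B$)
$\frac{1}{\left(b + D{\left(4,-2 \right)}\right) \left(-7\right) + 938} = \frac{1}{\left(- \frac{5}{3} + \left(9 - 4\right)\right) \left(-7\right) + 938} = \frac{1}{\left(- \frac{5}{3} + 5\right) \left(-7\right) + 938} = \frac{1}{\frac{10}{3} \left(-7\right) + 938} = \frac{1}{- \frac{70}{3} + 938} = \frac{1}{\frac{2744}{3}} = \frac{3}{2744}$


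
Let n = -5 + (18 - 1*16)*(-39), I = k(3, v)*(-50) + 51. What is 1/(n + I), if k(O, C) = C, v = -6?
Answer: 1/268 ≈ 0.0037313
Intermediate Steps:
I = 351 (I = -6*(-50) + 51 = 300 + 51 = 351)
n = -83 (n = -5 + (18 - 16)*(-39) = -5 + 2*(-39) = -5 - 78 = -83)
1/(n + I) = 1/(-83 + 351) = 1/268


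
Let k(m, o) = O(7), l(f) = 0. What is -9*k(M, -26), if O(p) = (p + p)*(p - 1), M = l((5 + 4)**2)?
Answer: -756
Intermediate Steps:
M = 0
O(p) = 2*p*(-1 + p) (O(p) = (2*p)*(-1 + p) = 2*p*(-1 + p))
k(m, o) = 84 (k(m, o) = 2*7*(-1 + 7) = 2*7*6 = 84)
-9*k(M, -26) = -9*84 = -756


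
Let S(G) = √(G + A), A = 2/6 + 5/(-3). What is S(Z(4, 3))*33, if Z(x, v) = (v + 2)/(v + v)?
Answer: 33*I*√2/2 ≈ 23.335*I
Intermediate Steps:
Z(x, v) = (2 + v)/(2*v) (Z(x, v) = (2 + v)/((2*v)) = (2 + v)*(1/(2*v)) = (2 + v)/(2*v))
A = -4/3 (A = 2*(⅙) + 5*(-⅓) = ⅓ - 5/3 = -4/3 ≈ -1.3333)
S(G) = √(-4/3 + G) (S(G) = √(G - 4/3) = √(-4/3 + G))
S(Z(4, 3))*33 = (√(-12 + 9*((½)*(2 + 3)/3))/3)*33 = (√(-12 + 9*((½)*(⅓)*5))/3)*33 = (√(-12 + 9*(⅚))/3)*33 = (√(-12 + 15/2)/3)*33 = (√(-9/2)/3)*33 = ((3*I*√2/2)/3)*33 = (I*√2/2)*33 = 33*I*√2/2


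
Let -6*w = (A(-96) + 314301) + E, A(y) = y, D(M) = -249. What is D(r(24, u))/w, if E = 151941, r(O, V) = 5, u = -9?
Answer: 83/25897 ≈ 0.0032050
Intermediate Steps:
w = -77691 (w = -((-96 + 314301) + 151941)/6 = -(314205 + 151941)/6 = -1/6*466146 = -77691)
D(r(24, u))/w = -249/(-77691) = -249*(-1/77691) = 83/25897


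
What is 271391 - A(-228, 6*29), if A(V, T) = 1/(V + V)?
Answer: 123754297/456 ≈ 2.7139e+5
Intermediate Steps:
A(V, T) = 1/(2*V)
271391 - A(-228, 6*29) = 271391 - 1/(2*(-228)) = 271391 - (-1)/(2*228) = 271391 - 1*(-1/456) = 271391 + 1/456 = 123754297/456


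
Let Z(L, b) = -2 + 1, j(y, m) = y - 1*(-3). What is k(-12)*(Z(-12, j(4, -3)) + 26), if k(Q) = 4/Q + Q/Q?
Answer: 50/3 ≈ 16.667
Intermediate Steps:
j(y, m) = 3 + y (j(y, m) = y + 3 = 3 + y)
Z(L, b) = -1
k(Q) = 1 + 4/Q (k(Q) = 4/Q + 1 = 1 + 4/Q)
k(-12)*(Z(-12, j(4, -3)) + 26) = ((4 - 12)/(-12))*(-1 + 26) = -1/12*(-8)*25 = (2/3)*25 = 50/3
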